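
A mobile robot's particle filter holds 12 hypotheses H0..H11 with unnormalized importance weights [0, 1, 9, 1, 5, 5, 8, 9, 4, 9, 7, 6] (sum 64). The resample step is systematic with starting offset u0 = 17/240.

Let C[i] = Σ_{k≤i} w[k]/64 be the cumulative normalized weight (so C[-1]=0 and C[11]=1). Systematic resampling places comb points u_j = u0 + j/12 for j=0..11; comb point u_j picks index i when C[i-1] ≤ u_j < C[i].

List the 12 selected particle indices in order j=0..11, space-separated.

C = [0, 1/64, 5/32, 11/64, 1/4, 21/64, 29/64, 19/32, 21/32, 51/64, 29/32, 1]
j=0: u_0=17/240 ∈ [1/64, 5/32) → index 2
j=1: u_1=37/240 ∈ [1/64, 5/32) → index 2
j=2: u_2=19/80 ∈ [11/64, 1/4) → index 4
j=3: u_3=77/240 ∈ [1/4, 21/64) → index 5
j=4: u_4=97/240 ∈ [21/64, 29/64) → index 6
j=5: u_5=39/80 ∈ [29/64, 19/32) → index 7
j=6: u_6=137/240 ∈ [29/64, 19/32) → index 7
j=7: u_7=157/240 ∈ [19/32, 21/32) → index 8
j=8: u_8=59/80 ∈ [21/32, 51/64) → index 9
j=9: u_9=197/240 ∈ [51/64, 29/32) → index 10
j=10: u_10=217/240 ∈ [51/64, 29/32) → index 10
j=11: u_11=79/80 ∈ [29/32, 1) → index 11

2 2 4 5 6 7 7 8 9 10 10 11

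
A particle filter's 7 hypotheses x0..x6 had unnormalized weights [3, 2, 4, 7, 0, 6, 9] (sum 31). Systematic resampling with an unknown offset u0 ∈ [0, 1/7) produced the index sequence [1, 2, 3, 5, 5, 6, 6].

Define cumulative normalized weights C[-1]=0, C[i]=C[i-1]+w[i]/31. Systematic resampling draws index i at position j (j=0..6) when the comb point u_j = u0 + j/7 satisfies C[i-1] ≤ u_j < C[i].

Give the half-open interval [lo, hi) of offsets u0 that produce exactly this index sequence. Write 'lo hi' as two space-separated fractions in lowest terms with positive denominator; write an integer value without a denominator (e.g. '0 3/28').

3/31 30/217

C = [3/31, 5/31, 9/31, 16/31, 16/31, 22/31, 1]
j=0 picked index 1: u0 ∈ [3/31, 5/31)
j=1 picked index 2: u0 ∈ [4/217, 32/217)
j=2 picked index 3: u0 ∈ [1/217, 50/217)
j=3 picked index 5: u0 ∈ [19/217, 61/217)
j=4 picked index 5: u0 ∈ [-12/217, 30/217)
j=5 picked index 6: u0 ∈ [-1/217, 2/7)
j=6 picked index 6: u0 ∈ [-32/217, 1/7)
intersection: [3/31, 30/217)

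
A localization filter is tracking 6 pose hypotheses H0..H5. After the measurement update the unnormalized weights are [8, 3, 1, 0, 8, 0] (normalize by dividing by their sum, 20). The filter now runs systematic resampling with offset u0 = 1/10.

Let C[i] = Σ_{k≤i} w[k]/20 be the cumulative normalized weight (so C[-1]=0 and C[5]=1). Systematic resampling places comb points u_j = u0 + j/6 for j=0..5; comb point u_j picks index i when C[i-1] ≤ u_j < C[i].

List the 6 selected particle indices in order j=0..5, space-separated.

0 0 1 4 4 4

C = [2/5, 11/20, 3/5, 3/5, 1, 1]
j=0: u_0=1/10 ∈ [0, 2/5) → index 0
j=1: u_1=4/15 ∈ [0, 2/5) → index 0
j=2: u_2=13/30 ∈ [2/5, 11/20) → index 1
j=3: u_3=3/5 ∈ [3/5, 1) → index 4
j=4: u_4=23/30 ∈ [3/5, 1) → index 4
j=5: u_5=14/15 ∈ [3/5, 1) → index 4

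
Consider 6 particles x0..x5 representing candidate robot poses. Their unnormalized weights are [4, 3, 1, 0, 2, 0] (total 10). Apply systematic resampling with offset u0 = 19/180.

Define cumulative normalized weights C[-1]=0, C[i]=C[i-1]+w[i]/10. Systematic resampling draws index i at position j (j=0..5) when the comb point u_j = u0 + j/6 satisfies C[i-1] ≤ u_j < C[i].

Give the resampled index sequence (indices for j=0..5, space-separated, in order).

0 0 1 1 2 4

C = [2/5, 7/10, 4/5, 4/5, 1, 1]
j=0: u_0=19/180 ∈ [0, 2/5) → index 0
j=1: u_1=49/180 ∈ [0, 2/5) → index 0
j=2: u_2=79/180 ∈ [2/5, 7/10) → index 1
j=3: u_3=109/180 ∈ [2/5, 7/10) → index 1
j=4: u_4=139/180 ∈ [7/10, 4/5) → index 2
j=5: u_5=169/180 ∈ [4/5, 1) → index 4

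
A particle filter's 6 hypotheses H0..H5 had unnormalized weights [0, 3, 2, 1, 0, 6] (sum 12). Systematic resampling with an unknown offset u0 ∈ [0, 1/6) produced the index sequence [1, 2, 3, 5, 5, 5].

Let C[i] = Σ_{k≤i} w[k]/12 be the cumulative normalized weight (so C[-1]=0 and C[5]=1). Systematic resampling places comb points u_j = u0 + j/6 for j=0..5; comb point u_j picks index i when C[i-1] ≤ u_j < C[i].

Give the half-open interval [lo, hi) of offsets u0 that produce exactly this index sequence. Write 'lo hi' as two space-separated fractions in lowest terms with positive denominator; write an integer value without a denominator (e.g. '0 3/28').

1/12 1/6

C = [0, 1/4, 5/12, 1/2, 1/2, 1]
j=0 picked index 1: u0 ∈ [0, 1/4)
j=1 picked index 2: u0 ∈ [1/12, 1/4)
j=2 picked index 3: u0 ∈ [1/12, 1/6)
j=3 picked index 5: u0 ∈ [0, 1/2)
j=4 picked index 5: u0 ∈ [-1/6, 1/3)
j=5 picked index 5: u0 ∈ [-1/3, 1/6)
intersection: [1/12, 1/6)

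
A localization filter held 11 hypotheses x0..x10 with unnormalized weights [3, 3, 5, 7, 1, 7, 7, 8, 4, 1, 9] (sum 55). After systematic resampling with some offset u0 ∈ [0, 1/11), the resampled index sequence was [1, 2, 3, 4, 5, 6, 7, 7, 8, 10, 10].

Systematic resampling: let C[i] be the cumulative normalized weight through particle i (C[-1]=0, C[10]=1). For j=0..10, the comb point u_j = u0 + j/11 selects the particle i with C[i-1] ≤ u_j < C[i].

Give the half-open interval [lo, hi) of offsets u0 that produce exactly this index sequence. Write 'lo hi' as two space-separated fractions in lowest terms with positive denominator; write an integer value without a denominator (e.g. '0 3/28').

3/55 4/55

C = [3/55, 6/55, 1/5, 18/55, 19/55, 26/55, 3/5, 41/55, 9/11, 46/55, 1]
j=0 picked index 1: u0 ∈ [3/55, 6/55)
j=1 picked index 2: u0 ∈ [1/55, 6/55)
j=2 picked index 3: u0 ∈ [1/55, 8/55)
j=3 picked index 4: u0 ∈ [3/55, 4/55)
j=4 picked index 5: u0 ∈ [-1/55, 6/55)
j=5 picked index 6: u0 ∈ [1/55, 8/55)
j=6 picked index 7: u0 ∈ [3/55, 1/5)
j=7 picked index 7: u0 ∈ [-2/55, 6/55)
j=8 picked index 8: u0 ∈ [1/55, 1/11)
j=9 picked index 10: u0 ∈ [1/55, 2/11)
j=10 picked index 10: u0 ∈ [-4/55, 1/11)
intersection: [3/55, 4/55)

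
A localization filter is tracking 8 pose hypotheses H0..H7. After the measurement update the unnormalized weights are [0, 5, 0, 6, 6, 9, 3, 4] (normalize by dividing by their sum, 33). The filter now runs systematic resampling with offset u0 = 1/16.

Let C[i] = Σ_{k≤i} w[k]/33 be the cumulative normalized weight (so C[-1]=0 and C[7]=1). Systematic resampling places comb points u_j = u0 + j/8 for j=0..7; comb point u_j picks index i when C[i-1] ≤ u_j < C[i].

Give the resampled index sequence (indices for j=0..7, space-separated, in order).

1 3 3 4 5 5 6 7

C = [0, 5/33, 5/33, 1/3, 17/33, 26/33, 29/33, 1]
j=0: u_0=1/16 ∈ [0, 5/33) → index 1
j=1: u_1=3/16 ∈ [5/33, 1/3) → index 3
j=2: u_2=5/16 ∈ [5/33, 1/3) → index 3
j=3: u_3=7/16 ∈ [1/3, 17/33) → index 4
j=4: u_4=9/16 ∈ [17/33, 26/33) → index 5
j=5: u_5=11/16 ∈ [17/33, 26/33) → index 5
j=6: u_6=13/16 ∈ [26/33, 29/33) → index 6
j=7: u_7=15/16 ∈ [29/33, 1) → index 7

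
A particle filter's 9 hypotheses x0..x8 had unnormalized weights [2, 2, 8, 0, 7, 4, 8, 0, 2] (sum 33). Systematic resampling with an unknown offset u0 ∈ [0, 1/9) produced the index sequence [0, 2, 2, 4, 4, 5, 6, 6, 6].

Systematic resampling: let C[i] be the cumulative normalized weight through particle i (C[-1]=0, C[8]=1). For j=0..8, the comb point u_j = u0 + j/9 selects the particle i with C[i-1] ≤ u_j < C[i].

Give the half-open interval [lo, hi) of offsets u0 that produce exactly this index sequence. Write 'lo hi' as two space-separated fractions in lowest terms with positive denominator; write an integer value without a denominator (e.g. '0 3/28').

C = [2/33, 4/33, 4/11, 4/11, 19/33, 23/33, 31/33, 31/33, 1]
j=0 picked index 0: u0 ∈ [0, 2/33)
j=1 picked index 2: u0 ∈ [1/99, 25/99)
j=2 picked index 2: u0 ∈ [-10/99, 14/99)
j=3 picked index 4: u0 ∈ [1/33, 8/33)
j=4 picked index 4: u0 ∈ [-8/99, 13/99)
j=5 picked index 5: u0 ∈ [2/99, 14/99)
j=6 picked index 6: u0 ∈ [1/33, 3/11)
j=7 picked index 6: u0 ∈ [-8/99, 16/99)
j=8 picked index 6: u0 ∈ [-19/99, 5/99)
intersection: [1/33, 5/99)

1/33 5/99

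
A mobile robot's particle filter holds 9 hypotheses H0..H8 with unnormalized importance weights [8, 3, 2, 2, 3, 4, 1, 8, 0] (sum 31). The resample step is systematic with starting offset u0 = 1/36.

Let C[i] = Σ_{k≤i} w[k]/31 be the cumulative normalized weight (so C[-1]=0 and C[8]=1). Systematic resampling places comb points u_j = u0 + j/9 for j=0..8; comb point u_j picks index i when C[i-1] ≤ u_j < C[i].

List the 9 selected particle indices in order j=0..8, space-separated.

0 0 0 2 3 5 5 7 7

C = [8/31, 11/31, 13/31, 15/31, 18/31, 22/31, 23/31, 1, 1]
j=0: u_0=1/36 ∈ [0, 8/31) → index 0
j=1: u_1=5/36 ∈ [0, 8/31) → index 0
j=2: u_2=1/4 ∈ [0, 8/31) → index 0
j=3: u_3=13/36 ∈ [11/31, 13/31) → index 2
j=4: u_4=17/36 ∈ [13/31, 15/31) → index 3
j=5: u_5=7/12 ∈ [18/31, 22/31) → index 5
j=6: u_6=25/36 ∈ [18/31, 22/31) → index 5
j=7: u_7=29/36 ∈ [23/31, 1) → index 7
j=8: u_8=11/12 ∈ [23/31, 1) → index 7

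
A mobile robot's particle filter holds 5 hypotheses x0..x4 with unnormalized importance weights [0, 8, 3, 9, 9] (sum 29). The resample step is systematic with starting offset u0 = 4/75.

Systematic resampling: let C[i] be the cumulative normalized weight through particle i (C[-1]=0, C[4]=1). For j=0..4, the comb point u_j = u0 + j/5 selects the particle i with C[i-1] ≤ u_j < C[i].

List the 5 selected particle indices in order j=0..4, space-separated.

C = [0, 8/29, 11/29, 20/29, 1]
j=0: u_0=4/75 ∈ [0, 8/29) → index 1
j=1: u_1=19/75 ∈ [0, 8/29) → index 1
j=2: u_2=34/75 ∈ [11/29, 20/29) → index 3
j=3: u_3=49/75 ∈ [11/29, 20/29) → index 3
j=4: u_4=64/75 ∈ [20/29, 1) → index 4

1 1 3 3 4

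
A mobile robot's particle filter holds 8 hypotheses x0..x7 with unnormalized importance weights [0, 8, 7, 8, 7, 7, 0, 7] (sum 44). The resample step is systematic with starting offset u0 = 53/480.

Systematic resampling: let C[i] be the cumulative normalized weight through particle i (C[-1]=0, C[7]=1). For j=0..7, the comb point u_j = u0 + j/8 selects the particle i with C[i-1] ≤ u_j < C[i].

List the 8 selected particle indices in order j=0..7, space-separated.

1 2 3 3 4 5 7 7

C = [0, 2/11, 15/44, 23/44, 15/22, 37/44, 37/44, 1]
j=0: u_0=53/480 ∈ [0, 2/11) → index 1
j=1: u_1=113/480 ∈ [2/11, 15/44) → index 2
j=2: u_2=173/480 ∈ [15/44, 23/44) → index 3
j=3: u_3=233/480 ∈ [15/44, 23/44) → index 3
j=4: u_4=293/480 ∈ [23/44, 15/22) → index 4
j=5: u_5=353/480 ∈ [15/22, 37/44) → index 5
j=6: u_6=413/480 ∈ [37/44, 1) → index 7
j=7: u_7=473/480 ∈ [37/44, 1) → index 7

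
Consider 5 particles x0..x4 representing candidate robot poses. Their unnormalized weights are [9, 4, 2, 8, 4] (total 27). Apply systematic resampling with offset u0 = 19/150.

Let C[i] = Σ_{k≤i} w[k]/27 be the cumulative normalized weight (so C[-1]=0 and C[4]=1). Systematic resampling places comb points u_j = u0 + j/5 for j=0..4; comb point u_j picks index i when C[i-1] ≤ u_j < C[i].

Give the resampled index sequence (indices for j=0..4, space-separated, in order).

0 0 2 3 4

C = [1/3, 13/27, 5/9, 23/27, 1]
j=0: u_0=19/150 ∈ [0, 1/3) → index 0
j=1: u_1=49/150 ∈ [0, 1/3) → index 0
j=2: u_2=79/150 ∈ [13/27, 5/9) → index 2
j=3: u_3=109/150 ∈ [5/9, 23/27) → index 3
j=4: u_4=139/150 ∈ [23/27, 1) → index 4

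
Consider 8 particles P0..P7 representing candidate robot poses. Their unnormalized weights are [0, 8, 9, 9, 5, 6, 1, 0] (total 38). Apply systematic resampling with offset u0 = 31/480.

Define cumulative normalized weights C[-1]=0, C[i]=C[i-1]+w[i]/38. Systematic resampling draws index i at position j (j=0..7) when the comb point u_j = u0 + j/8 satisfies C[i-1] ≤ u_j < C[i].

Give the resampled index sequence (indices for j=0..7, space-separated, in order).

1 1 2 2 3 4 4 5

C = [0, 4/19, 17/38, 13/19, 31/38, 37/38, 1, 1]
j=0: u_0=31/480 ∈ [0, 4/19) → index 1
j=1: u_1=91/480 ∈ [0, 4/19) → index 1
j=2: u_2=151/480 ∈ [4/19, 17/38) → index 2
j=3: u_3=211/480 ∈ [4/19, 17/38) → index 2
j=4: u_4=271/480 ∈ [17/38, 13/19) → index 3
j=5: u_5=331/480 ∈ [13/19, 31/38) → index 4
j=6: u_6=391/480 ∈ [13/19, 31/38) → index 4
j=7: u_7=451/480 ∈ [31/38, 37/38) → index 5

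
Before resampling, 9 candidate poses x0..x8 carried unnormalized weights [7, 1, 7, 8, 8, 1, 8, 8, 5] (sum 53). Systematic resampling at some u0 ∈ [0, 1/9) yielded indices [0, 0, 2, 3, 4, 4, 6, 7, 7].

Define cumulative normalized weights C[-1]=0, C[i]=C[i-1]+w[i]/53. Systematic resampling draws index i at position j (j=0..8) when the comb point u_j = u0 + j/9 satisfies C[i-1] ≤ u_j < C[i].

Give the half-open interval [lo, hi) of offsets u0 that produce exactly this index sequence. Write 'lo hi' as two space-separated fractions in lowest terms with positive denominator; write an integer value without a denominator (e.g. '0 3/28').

0 8/477

C = [7/53, 8/53, 15/53, 23/53, 31/53, 32/53, 40/53, 48/53, 1]
j=0 picked index 0: u0 ∈ [0, 7/53)
j=1 picked index 0: u0 ∈ [-1/9, 10/477)
j=2 picked index 2: u0 ∈ [-34/477, 29/477)
j=3 picked index 3: u0 ∈ [-8/159, 16/159)
j=4 picked index 4: u0 ∈ [-5/477, 67/477)
j=5 picked index 4: u0 ∈ [-58/477, 14/477)
j=6 picked index 6: u0 ∈ [-10/159, 14/159)
j=7 picked index 7: u0 ∈ [-11/477, 61/477)
j=8 picked index 7: u0 ∈ [-64/477, 8/477)
intersection: [0, 8/477)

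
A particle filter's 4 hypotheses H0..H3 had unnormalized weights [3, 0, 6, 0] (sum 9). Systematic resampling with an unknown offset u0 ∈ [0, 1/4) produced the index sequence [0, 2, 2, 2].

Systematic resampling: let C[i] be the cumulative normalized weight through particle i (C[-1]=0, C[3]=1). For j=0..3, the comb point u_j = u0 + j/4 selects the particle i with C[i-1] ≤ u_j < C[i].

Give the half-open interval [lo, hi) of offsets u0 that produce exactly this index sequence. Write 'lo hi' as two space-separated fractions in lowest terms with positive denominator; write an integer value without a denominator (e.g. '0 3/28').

C = [1/3, 1/3, 1, 1]
j=0 picked index 0: u0 ∈ [0, 1/3)
j=1 picked index 2: u0 ∈ [1/12, 3/4)
j=2 picked index 2: u0 ∈ [-1/6, 1/2)
j=3 picked index 2: u0 ∈ [-5/12, 1/4)
intersection: [1/12, 1/4)

1/12 1/4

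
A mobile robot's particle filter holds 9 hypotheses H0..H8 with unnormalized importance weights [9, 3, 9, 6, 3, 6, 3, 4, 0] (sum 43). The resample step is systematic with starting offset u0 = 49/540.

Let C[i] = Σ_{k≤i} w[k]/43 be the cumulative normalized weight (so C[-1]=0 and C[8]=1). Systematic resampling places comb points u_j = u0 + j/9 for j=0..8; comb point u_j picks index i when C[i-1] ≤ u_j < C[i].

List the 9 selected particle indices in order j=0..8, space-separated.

0 0 2 2 3 4 5 6 7

C = [9/43, 12/43, 21/43, 27/43, 30/43, 36/43, 39/43, 1, 1]
j=0: u_0=49/540 ∈ [0, 9/43) → index 0
j=1: u_1=109/540 ∈ [0, 9/43) → index 0
j=2: u_2=169/540 ∈ [12/43, 21/43) → index 2
j=3: u_3=229/540 ∈ [12/43, 21/43) → index 2
j=4: u_4=289/540 ∈ [21/43, 27/43) → index 3
j=5: u_5=349/540 ∈ [27/43, 30/43) → index 4
j=6: u_6=409/540 ∈ [30/43, 36/43) → index 5
j=7: u_7=469/540 ∈ [36/43, 39/43) → index 6
j=8: u_8=529/540 ∈ [39/43, 1) → index 7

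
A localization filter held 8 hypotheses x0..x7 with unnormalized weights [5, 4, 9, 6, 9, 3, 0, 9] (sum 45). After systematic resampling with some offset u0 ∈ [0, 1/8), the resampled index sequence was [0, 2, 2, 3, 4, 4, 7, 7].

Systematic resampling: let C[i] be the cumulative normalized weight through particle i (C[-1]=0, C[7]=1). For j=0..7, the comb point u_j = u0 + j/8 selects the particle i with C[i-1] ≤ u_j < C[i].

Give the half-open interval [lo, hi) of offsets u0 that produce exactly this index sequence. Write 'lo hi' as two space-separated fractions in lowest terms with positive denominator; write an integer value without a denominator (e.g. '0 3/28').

3/40 13/120

C = [1/9, 1/5, 2/5, 8/15, 11/15, 4/5, 4/5, 1]
j=0 picked index 0: u0 ∈ [0, 1/9)
j=1 picked index 2: u0 ∈ [3/40, 11/40)
j=2 picked index 2: u0 ∈ [-1/20, 3/20)
j=3 picked index 3: u0 ∈ [1/40, 19/120)
j=4 picked index 4: u0 ∈ [1/30, 7/30)
j=5 picked index 4: u0 ∈ [-11/120, 13/120)
j=6 picked index 7: u0 ∈ [1/20, 1/4)
j=7 picked index 7: u0 ∈ [-3/40, 1/8)
intersection: [3/40, 13/120)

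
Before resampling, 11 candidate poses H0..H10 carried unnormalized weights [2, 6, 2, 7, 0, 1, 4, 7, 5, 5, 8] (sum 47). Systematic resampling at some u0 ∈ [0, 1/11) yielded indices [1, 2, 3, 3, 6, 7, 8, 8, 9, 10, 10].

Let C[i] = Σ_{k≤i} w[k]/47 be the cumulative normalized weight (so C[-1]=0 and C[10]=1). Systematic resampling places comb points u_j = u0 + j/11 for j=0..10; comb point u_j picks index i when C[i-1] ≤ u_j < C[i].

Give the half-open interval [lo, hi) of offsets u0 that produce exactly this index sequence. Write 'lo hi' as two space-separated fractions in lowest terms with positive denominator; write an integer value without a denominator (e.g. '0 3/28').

41/517 45/517

C = [2/47, 8/47, 10/47, 17/47, 17/47, 18/47, 22/47, 29/47, 34/47, 39/47, 1]
j=0 picked index 1: u0 ∈ [2/47, 8/47)
j=1 picked index 2: u0 ∈ [41/517, 63/517)
j=2 picked index 3: u0 ∈ [16/517, 93/517)
j=3 picked index 3: u0 ∈ [-31/517, 46/517)
j=4 picked index 6: u0 ∈ [10/517, 54/517)
j=5 picked index 7: u0 ∈ [7/517, 84/517)
j=6 picked index 8: u0 ∈ [37/517, 92/517)
j=7 picked index 8: u0 ∈ [-10/517, 45/517)
j=8 picked index 9: u0 ∈ [-2/517, 53/517)
j=9 picked index 10: u0 ∈ [6/517, 2/11)
j=10 picked index 10: u0 ∈ [-41/517, 1/11)
intersection: [41/517, 45/517)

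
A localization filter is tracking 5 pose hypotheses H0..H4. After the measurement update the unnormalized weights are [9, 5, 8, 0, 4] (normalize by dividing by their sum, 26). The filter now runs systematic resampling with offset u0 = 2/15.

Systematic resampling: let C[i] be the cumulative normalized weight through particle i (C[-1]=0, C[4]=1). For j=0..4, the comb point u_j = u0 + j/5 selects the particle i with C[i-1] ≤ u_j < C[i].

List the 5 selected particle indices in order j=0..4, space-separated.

0 0 1 2 4

C = [9/26, 7/13, 11/13, 11/13, 1]
j=0: u_0=2/15 ∈ [0, 9/26) → index 0
j=1: u_1=1/3 ∈ [0, 9/26) → index 0
j=2: u_2=8/15 ∈ [9/26, 7/13) → index 1
j=3: u_3=11/15 ∈ [7/13, 11/13) → index 2
j=4: u_4=14/15 ∈ [11/13, 1) → index 4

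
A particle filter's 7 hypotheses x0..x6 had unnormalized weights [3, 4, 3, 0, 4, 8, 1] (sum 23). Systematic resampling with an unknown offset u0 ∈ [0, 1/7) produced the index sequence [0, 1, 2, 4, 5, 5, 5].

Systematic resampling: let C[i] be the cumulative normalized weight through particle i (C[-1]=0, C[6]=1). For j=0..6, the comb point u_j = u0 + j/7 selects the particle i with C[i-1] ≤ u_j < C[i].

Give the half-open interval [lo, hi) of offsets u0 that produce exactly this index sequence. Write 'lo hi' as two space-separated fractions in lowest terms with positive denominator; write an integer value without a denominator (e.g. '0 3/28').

C = [3/23, 7/23, 10/23, 10/23, 14/23, 22/23, 1]
j=0 picked index 0: u0 ∈ [0, 3/23)
j=1 picked index 1: u0 ∈ [-2/161, 26/161)
j=2 picked index 2: u0 ∈ [3/161, 24/161)
j=3 picked index 4: u0 ∈ [1/161, 29/161)
j=4 picked index 5: u0 ∈ [6/161, 62/161)
j=5 picked index 5: u0 ∈ [-17/161, 39/161)
j=6 picked index 5: u0 ∈ [-40/161, 16/161)
intersection: [6/161, 16/161)

6/161 16/161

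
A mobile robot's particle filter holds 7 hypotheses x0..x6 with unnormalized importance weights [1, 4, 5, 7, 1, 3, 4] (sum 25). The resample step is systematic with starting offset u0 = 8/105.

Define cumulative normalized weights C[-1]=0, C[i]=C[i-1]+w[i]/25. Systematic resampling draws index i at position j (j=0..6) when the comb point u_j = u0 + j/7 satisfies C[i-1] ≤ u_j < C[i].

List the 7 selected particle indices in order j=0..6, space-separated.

1 2 2 3 3 5 6

C = [1/25, 1/5, 2/5, 17/25, 18/25, 21/25, 1]
j=0: u_0=8/105 ∈ [1/25, 1/5) → index 1
j=1: u_1=23/105 ∈ [1/5, 2/5) → index 2
j=2: u_2=38/105 ∈ [1/5, 2/5) → index 2
j=3: u_3=53/105 ∈ [2/5, 17/25) → index 3
j=4: u_4=68/105 ∈ [2/5, 17/25) → index 3
j=5: u_5=83/105 ∈ [18/25, 21/25) → index 5
j=6: u_6=14/15 ∈ [21/25, 1) → index 6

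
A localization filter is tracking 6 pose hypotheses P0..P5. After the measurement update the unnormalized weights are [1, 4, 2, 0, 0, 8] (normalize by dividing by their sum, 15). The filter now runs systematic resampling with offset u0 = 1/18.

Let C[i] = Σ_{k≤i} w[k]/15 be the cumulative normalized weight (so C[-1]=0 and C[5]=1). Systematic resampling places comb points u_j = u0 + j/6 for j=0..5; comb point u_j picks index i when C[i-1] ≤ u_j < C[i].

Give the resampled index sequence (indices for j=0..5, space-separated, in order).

C = [1/15, 1/3, 7/15, 7/15, 7/15, 1]
j=0: u_0=1/18 ∈ [0, 1/15) → index 0
j=1: u_1=2/9 ∈ [1/15, 1/3) → index 1
j=2: u_2=7/18 ∈ [1/3, 7/15) → index 2
j=3: u_3=5/9 ∈ [7/15, 1) → index 5
j=4: u_4=13/18 ∈ [7/15, 1) → index 5
j=5: u_5=8/9 ∈ [7/15, 1) → index 5

0 1 2 5 5 5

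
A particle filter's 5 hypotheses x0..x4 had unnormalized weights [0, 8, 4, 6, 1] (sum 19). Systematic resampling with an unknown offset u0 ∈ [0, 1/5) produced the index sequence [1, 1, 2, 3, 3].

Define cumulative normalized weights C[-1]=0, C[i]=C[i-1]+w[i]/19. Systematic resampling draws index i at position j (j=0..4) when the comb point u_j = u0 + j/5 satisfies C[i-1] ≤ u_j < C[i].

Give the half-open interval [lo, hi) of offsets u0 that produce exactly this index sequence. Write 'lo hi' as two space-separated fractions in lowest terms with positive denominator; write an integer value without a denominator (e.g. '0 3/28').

3/95 14/95

C = [0, 8/19, 12/19, 18/19, 1]
j=0 picked index 1: u0 ∈ [0, 8/19)
j=1 picked index 1: u0 ∈ [-1/5, 21/95)
j=2 picked index 2: u0 ∈ [2/95, 22/95)
j=3 picked index 3: u0 ∈ [3/95, 33/95)
j=4 picked index 3: u0 ∈ [-16/95, 14/95)
intersection: [3/95, 14/95)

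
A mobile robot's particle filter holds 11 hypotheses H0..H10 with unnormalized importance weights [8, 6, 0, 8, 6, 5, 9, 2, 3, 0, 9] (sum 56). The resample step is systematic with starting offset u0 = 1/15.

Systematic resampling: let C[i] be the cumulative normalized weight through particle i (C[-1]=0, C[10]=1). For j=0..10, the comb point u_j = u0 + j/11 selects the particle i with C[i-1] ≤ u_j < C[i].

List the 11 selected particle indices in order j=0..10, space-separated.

0 1 1 3 4 5 6 6 8 10 10

C = [1/7, 1/4, 1/4, 11/28, 1/2, 33/56, 3/4, 11/14, 47/56, 47/56, 1]
j=0: u_0=1/15 ∈ [0, 1/7) → index 0
j=1: u_1=26/165 ∈ [1/7, 1/4) → index 1
j=2: u_2=41/165 ∈ [1/7, 1/4) → index 1
j=3: u_3=56/165 ∈ [1/4, 11/28) → index 3
j=4: u_4=71/165 ∈ [11/28, 1/2) → index 4
j=5: u_5=86/165 ∈ [1/2, 33/56) → index 5
j=6: u_6=101/165 ∈ [33/56, 3/4) → index 6
j=7: u_7=116/165 ∈ [33/56, 3/4) → index 6
j=8: u_8=131/165 ∈ [11/14, 47/56) → index 8
j=9: u_9=146/165 ∈ [47/56, 1) → index 10
j=10: u_10=161/165 ∈ [47/56, 1) → index 10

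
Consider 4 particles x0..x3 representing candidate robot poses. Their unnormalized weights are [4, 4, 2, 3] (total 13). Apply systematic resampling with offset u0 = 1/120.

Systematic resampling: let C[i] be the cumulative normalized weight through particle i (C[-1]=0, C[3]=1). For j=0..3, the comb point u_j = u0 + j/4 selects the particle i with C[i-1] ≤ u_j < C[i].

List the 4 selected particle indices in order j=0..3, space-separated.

0 0 1 2

C = [4/13, 8/13, 10/13, 1]
j=0: u_0=1/120 ∈ [0, 4/13) → index 0
j=1: u_1=31/120 ∈ [0, 4/13) → index 0
j=2: u_2=61/120 ∈ [4/13, 8/13) → index 1
j=3: u_3=91/120 ∈ [8/13, 10/13) → index 2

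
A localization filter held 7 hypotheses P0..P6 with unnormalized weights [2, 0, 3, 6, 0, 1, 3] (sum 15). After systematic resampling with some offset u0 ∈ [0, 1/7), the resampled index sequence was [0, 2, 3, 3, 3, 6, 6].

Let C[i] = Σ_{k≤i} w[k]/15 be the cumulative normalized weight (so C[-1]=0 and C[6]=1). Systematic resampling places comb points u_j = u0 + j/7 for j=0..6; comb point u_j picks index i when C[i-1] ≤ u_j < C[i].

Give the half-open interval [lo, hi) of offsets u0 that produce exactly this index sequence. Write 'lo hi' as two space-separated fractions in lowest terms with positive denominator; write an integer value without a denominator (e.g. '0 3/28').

3/35 2/15

C = [2/15, 2/15, 1/3, 11/15, 11/15, 4/5, 1]
j=0 picked index 0: u0 ∈ [0, 2/15)
j=1 picked index 2: u0 ∈ [-1/105, 4/21)
j=2 picked index 3: u0 ∈ [1/21, 47/105)
j=3 picked index 3: u0 ∈ [-2/21, 32/105)
j=4 picked index 3: u0 ∈ [-5/21, 17/105)
j=5 picked index 6: u0 ∈ [3/35, 2/7)
j=6 picked index 6: u0 ∈ [-2/35, 1/7)
intersection: [3/35, 2/15)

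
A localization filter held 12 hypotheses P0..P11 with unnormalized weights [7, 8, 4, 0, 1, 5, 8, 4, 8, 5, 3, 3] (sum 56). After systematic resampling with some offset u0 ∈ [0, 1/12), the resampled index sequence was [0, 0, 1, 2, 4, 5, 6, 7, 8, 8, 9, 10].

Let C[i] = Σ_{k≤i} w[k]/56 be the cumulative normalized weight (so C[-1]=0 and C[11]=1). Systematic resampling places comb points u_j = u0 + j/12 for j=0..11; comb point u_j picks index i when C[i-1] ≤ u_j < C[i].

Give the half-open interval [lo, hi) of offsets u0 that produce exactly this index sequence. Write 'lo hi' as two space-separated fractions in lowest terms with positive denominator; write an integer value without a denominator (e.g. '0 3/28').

C = [1/8, 15/56, 19/56, 19/56, 5/14, 25/56, 33/56, 37/56, 45/56, 25/28, 53/56, 1]
j=0 picked index 0: u0 ∈ [0, 1/8)
j=1 picked index 0: u0 ∈ [-1/12, 1/24)
j=2 picked index 1: u0 ∈ [-1/24, 17/168)
j=3 picked index 2: u0 ∈ [1/56, 5/56)
j=4 picked index 4: u0 ∈ [1/168, 1/42)
j=5 picked index 5: u0 ∈ [-5/84, 5/168)
j=6 picked index 6: u0 ∈ [-3/56, 5/56)
j=7 picked index 7: u0 ∈ [1/168, 13/168)
j=8 picked index 8: u0 ∈ [-1/168, 23/168)
j=9 picked index 8: u0 ∈ [-5/56, 3/56)
j=10 picked index 9: u0 ∈ [-5/168, 5/84)
j=11 picked index 10: u0 ∈ [-1/42, 5/168)
intersection: [1/56, 1/42)

1/56 1/42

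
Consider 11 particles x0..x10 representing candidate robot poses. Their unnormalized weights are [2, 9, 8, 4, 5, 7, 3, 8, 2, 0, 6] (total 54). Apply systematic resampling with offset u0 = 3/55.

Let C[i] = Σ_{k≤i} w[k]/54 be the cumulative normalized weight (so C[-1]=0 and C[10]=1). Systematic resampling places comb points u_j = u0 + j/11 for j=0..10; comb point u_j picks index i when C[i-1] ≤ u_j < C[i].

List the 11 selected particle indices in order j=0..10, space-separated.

1 1 2 2 3 4 5 6 7 8 10

C = [1/27, 11/54, 19/54, 23/54, 14/27, 35/54, 19/27, 23/27, 8/9, 8/9, 1]
j=0: u_0=3/55 ∈ [1/27, 11/54) → index 1
j=1: u_1=8/55 ∈ [1/27, 11/54) → index 1
j=2: u_2=13/55 ∈ [11/54, 19/54) → index 2
j=3: u_3=18/55 ∈ [11/54, 19/54) → index 2
j=4: u_4=23/55 ∈ [19/54, 23/54) → index 3
j=5: u_5=28/55 ∈ [23/54, 14/27) → index 4
j=6: u_6=3/5 ∈ [14/27, 35/54) → index 5
j=7: u_7=38/55 ∈ [35/54, 19/27) → index 6
j=8: u_8=43/55 ∈ [19/27, 23/27) → index 7
j=9: u_9=48/55 ∈ [23/27, 8/9) → index 8
j=10: u_10=53/55 ∈ [8/9, 1) → index 10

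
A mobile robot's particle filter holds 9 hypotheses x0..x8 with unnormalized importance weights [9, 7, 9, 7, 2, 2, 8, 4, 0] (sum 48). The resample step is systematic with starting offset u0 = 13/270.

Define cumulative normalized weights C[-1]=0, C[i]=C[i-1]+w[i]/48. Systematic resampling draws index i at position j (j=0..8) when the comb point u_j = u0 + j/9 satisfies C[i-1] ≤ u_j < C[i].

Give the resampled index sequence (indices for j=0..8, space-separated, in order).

0 0 1 2 2 3 5 6 7

C = [3/16, 1/3, 25/48, 2/3, 17/24, 3/4, 11/12, 1, 1]
j=0: u_0=13/270 ∈ [0, 3/16) → index 0
j=1: u_1=43/270 ∈ [0, 3/16) → index 0
j=2: u_2=73/270 ∈ [3/16, 1/3) → index 1
j=3: u_3=103/270 ∈ [1/3, 25/48) → index 2
j=4: u_4=133/270 ∈ [1/3, 25/48) → index 2
j=5: u_5=163/270 ∈ [25/48, 2/3) → index 3
j=6: u_6=193/270 ∈ [17/24, 3/4) → index 5
j=7: u_7=223/270 ∈ [3/4, 11/12) → index 6
j=8: u_8=253/270 ∈ [11/12, 1) → index 7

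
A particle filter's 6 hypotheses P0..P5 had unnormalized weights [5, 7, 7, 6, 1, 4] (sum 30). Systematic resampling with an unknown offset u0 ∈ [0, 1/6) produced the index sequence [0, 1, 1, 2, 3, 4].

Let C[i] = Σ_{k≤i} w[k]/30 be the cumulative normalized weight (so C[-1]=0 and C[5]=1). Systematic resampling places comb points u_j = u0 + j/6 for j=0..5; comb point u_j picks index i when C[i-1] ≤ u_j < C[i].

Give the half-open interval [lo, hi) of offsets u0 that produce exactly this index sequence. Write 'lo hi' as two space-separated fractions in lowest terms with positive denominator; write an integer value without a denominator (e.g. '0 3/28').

C = [1/6, 2/5, 19/30, 5/6, 13/15, 1]
j=0 picked index 0: u0 ∈ [0, 1/6)
j=1 picked index 1: u0 ∈ [0, 7/30)
j=2 picked index 1: u0 ∈ [-1/6, 1/15)
j=3 picked index 2: u0 ∈ [-1/10, 2/15)
j=4 picked index 3: u0 ∈ [-1/30, 1/6)
j=5 picked index 4: u0 ∈ [0, 1/30)
intersection: [0, 1/30)

0 1/30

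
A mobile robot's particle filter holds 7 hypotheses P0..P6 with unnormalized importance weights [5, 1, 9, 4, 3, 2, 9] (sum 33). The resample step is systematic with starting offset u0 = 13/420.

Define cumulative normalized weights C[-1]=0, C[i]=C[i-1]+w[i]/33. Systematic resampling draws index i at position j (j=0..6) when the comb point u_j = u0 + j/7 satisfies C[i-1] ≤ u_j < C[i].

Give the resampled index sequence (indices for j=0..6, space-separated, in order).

0 1 2 3 4 6 6

C = [5/33, 2/11, 5/11, 19/33, 2/3, 8/11, 1]
j=0: u_0=13/420 ∈ [0, 5/33) → index 0
j=1: u_1=73/420 ∈ [5/33, 2/11) → index 1
j=2: u_2=19/60 ∈ [2/11, 5/11) → index 2
j=3: u_3=193/420 ∈ [5/11, 19/33) → index 3
j=4: u_4=253/420 ∈ [19/33, 2/3) → index 4
j=5: u_5=313/420 ∈ [8/11, 1) → index 6
j=6: u_6=373/420 ∈ [8/11, 1) → index 6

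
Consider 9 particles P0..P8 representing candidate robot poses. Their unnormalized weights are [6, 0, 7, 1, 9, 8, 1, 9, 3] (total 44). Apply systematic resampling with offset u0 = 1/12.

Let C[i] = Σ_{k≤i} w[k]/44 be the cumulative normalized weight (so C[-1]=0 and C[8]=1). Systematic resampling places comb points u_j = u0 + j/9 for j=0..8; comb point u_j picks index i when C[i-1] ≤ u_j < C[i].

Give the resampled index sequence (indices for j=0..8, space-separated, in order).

C = [3/22, 3/22, 13/44, 7/22, 23/44, 31/44, 8/11, 41/44, 1]
j=0: u_0=1/12 ∈ [0, 3/22) → index 0
j=1: u_1=7/36 ∈ [3/22, 13/44) → index 2
j=2: u_2=11/36 ∈ [13/44, 7/22) → index 3
j=3: u_3=5/12 ∈ [7/22, 23/44) → index 4
j=4: u_4=19/36 ∈ [23/44, 31/44) → index 5
j=5: u_5=23/36 ∈ [23/44, 31/44) → index 5
j=6: u_6=3/4 ∈ [8/11, 41/44) → index 7
j=7: u_7=31/36 ∈ [8/11, 41/44) → index 7
j=8: u_8=35/36 ∈ [41/44, 1) → index 8

0 2 3 4 5 5 7 7 8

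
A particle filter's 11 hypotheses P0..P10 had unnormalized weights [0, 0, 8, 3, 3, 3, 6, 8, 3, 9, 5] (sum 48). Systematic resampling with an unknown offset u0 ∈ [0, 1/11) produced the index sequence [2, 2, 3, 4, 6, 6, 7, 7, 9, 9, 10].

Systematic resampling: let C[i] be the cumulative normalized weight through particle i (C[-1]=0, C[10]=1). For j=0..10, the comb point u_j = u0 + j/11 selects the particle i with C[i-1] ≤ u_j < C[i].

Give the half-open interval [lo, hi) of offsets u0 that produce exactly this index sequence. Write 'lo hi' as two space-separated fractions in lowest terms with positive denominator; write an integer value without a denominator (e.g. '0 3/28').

C = [0, 0, 1/6, 11/48, 7/24, 17/48, 23/48, 31/48, 17/24, 43/48, 1]
j=0 picked index 2: u0 ∈ [0, 1/6)
j=1 picked index 2: u0 ∈ [-1/11, 5/66)
j=2 picked index 3: u0 ∈ [-1/66, 25/528)
j=3 picked index 4: u0 ∈ [-23/528, 5/264)
j=4 picked index 6: u0 ∈ [-5/528, 61/528)
j=5 picked index 6: u0 ∈ [-53/528, 13/528)
j=6 picked index 7: u0 ∈ [-35/528, 53/528)
j=7 picked index 7: u0 ∈ [-83/528, 5/528)
j=8 picked index 9: u0 ∈ [-5/264, 89/528)
j=9 picked index 9: u0 ∈ [-29/264, 41/528)
j=10 picked index 10: u0 ∈ [-7/528, 1/11)
intersection: [0, 5/528)

0 5/528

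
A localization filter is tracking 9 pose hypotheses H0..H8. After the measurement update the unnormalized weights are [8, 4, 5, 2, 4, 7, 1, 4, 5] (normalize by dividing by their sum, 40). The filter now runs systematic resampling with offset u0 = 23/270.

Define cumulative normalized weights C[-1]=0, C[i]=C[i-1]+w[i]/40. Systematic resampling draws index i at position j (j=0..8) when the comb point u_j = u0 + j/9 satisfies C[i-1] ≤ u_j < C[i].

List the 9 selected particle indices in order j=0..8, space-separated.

C = [1/5, 3/10, 17/40, 19/40, 23/40, 3/4, 31/40, 7/8, 1]
j=0: u_0=23/270 ∈ [0, 1/5) → index 0
j=1: u_1=53/270 ∈ [0, 1/5) → index 0
j=2: u_2=83/270 ∈ [3/10, 17/40) → index 2
j=3: u_3=113/270 ∈ [3/10, 17/40) → index 2
j=4: u_4=143/270 ∈ [19/40, 23/40) → index 4
j=5: u_5=173/270 ∈ [23/40, 3/4) → index 5
j=6: u_6=203/270 ∈ [3/4, 31/40) → index 6
j=7: u_7=233/270 ∈ [31/40, 7/8) → index 7
j=8: u_8=263/270 ∈ [7/8, 1) → index 8

0 0 2 2 4 5 6 7 8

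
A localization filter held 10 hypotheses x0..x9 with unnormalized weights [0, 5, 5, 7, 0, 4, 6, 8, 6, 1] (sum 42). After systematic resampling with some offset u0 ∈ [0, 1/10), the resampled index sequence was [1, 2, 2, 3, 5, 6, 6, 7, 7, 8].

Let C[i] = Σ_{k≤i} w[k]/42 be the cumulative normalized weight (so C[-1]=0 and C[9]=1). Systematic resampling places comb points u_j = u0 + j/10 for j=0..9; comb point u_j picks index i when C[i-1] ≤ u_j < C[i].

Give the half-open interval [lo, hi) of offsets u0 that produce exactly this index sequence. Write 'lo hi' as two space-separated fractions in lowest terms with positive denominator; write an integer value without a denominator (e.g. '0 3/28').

2/105 1/30

C = [0, 5/42, 5/21, 17/42, 17/42, 1/2, 9/14, 5/6, 41/42, 1]
j=0 picked index 1: u0 ∈ [0, 5/42)
j=1 picked index 2: u0 ∈ [2/105, 29/210)
j=2 picked index 2: u0 ∈ [-17/210, 4/105)
j=3 picked index 3: u0 ∈ [-13/210, 11/105)
j=4 picked index 5: u0 ∈ [1/210, 1/10)
j=5 picked index 6: u0 ∈ [0, 1/7)
j=6 picked index 6: u0 ∈ [-1/10, 3/70)
j=7 picked index 7: u0 ∈ [-2/35, 2/15)
j=8 picked index 7: u0 ∈ [-11/70, 1/30)
j=9 picked index 8: u0 ∈ [-1/15, 8/105)
intersection: [2/105, 1/30)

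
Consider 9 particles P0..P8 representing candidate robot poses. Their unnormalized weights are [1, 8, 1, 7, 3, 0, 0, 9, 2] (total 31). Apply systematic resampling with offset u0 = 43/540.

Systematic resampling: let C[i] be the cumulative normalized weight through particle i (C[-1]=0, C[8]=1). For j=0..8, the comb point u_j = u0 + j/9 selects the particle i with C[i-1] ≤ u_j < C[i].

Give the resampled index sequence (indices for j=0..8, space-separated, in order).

C = [1/31, 9/31, 10/31, 17/31, 20/31, 20/31, 20/31, 29/31, 1]
j=0: u_0=43/540 ∈ [1/31, 9/31) → index 1
j=1: u_1=103/540 ∈ [1/31, 9/31) → index 1
j=2: u_2=163/540 ∈ [9/31, 10/31) → index 2
j=3: u_3=223/540 ∈ [10/31, 17/31) → index 3
j=4: u_4=283/540 ∈ [10/31, 17/31) → index 3
j=5: u_5=343/540 ∈ [17/31, 20/31) → index 4
j=6: u_6=403/540 ∈ [20/31, 29/31) → index 7
j=7: u_7=463/540 ∈ [20/31, 29/31) → index 7
j=8: u_8=523/540 ∈ [29/31, 1) → index 8

1 1 2 3 3 4 7 7 8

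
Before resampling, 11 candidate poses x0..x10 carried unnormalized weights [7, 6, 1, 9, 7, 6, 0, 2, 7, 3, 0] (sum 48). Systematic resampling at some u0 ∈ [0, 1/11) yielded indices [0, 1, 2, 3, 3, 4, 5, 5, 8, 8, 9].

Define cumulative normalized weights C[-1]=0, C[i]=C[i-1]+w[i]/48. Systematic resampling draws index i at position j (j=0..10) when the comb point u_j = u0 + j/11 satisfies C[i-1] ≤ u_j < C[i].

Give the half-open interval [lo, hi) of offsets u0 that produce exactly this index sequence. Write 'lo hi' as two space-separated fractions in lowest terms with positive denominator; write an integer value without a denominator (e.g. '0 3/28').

47/528 1/11

C = [7/48, 13/48, 7/24, 23/48, 5/8, 3/4, 3/4, 19/24, 15/16, 1, 1]
j=0 picked index 0: u0 ∈ [0, 7/48)
j=1 picked index 1: u0 ∈ [29/528, 95/528)
j=2 picked index 2: u0 ∈ [47/528, 29/264)
j=3 picked index 3: u0 ∈ [5/264, 109/528)
j=4 picked index 3: u0 ∈ [-19/264, 61/528)
j=5 picked index 4: u0 ∈ [13/528, 15/88)
j=6 picked index 5: u0 ∈ [7/88, 9/44)
j=7 picked index 5: u0 ∈ [-1/88, 5/44)
j=8 picked index 8: u0 ∈ [17/264, 37/176)
j=9 picked index 8: u0 ∈ [-7/264, 21/176)
j=10 picked index 9: u0 ∈ [5/176, 1/11)
intersection: [47/528, 1/11)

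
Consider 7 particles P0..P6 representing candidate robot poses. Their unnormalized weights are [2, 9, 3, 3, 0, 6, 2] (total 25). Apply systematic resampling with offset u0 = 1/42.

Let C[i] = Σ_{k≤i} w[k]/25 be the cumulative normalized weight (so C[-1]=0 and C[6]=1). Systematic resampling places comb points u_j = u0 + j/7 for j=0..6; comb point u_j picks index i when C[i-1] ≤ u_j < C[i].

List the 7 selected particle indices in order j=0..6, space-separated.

C = [2/25, 11/25, 14/25, 17/25, 17/25, 23/25, 1]
j=0: u_0=1/42 ∈ [0, 2/25) → index 0
j=1: u_1=1/6 ∈ [2/25, 11/25) → index 1
j=2: u_2=13/42 ∈ [2/25, 11/25) → index 1
j=3: u_3=19/42 ∈ [11/25, 14/25) → index 2
j=4: u_4=25/42 ∈ [14/25, 17/25) → index 3
j=5: u_5=31/42 ∈ [17/25, 23/25) → index 5
j=6: u_6=37/42 ∈ [17/25, 23/25) → index 5

0 1 1 2 3 5 5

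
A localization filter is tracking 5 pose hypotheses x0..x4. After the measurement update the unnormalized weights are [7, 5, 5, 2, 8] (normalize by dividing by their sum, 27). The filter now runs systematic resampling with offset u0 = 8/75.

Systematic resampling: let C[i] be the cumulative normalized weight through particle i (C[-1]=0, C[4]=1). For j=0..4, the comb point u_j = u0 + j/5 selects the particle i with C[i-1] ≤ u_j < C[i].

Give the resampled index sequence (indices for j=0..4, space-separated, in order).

C = [7/27, 4/9, 17/27, 19/27, 1]
j=0: u_0=8/75 ∈ [0, 7/27) → index 0
j=1: u_1=23/75 ∈ [7/27, 4/9) → index 1
j=2: u_2=38/75 ∈ [4/9, 17/27) → index 2
j=3: u_3=53/75 ∈ [19/27, 1) → index 4
j=4: u_4=68/75 ∈ [19/27, 1) → index 4

0 1 2 4 4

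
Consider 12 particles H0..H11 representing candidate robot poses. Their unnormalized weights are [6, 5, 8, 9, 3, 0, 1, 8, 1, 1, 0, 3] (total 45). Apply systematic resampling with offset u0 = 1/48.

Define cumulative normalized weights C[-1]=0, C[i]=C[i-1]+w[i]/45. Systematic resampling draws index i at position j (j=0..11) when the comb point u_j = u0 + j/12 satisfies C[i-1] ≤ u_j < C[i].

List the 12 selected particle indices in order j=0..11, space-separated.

0 0 1 2 2 3 3 3 4 7 7 11

C = [2/15, 11/45, 19/45, 28/45, 31/45, 31/45, 32/45, 8/9, 41/45, 14/15, 14/15, 1]
j=0: u_0=1/48 ∈ [0, 2/15) → index 0
j=1: u_1=5/48 ∈ [0, 2/15) → index 0
j=2: u_2=3/16 ∈ [2/15, 11/45) → index 1
j=3: u_3=13/48 ∈ [11/45, 19/45) → index 2
j=4: u_4=17/48 ∈ [11/45, 19/45) → index 2
j=5: u_5=7/16 ∈ [19/45, 28/45) → index 3
j=6: u_6=25/48 ∈ [19/45, 28/45) → index 3
j=7: u_7=29/48 ∈ [19/45, 28/45) → index 3
j=8: u_8=11/16 ∈ [28/45, 31/45) → index 4
j=9: u_9=37/48 ∈ [32/45, 8/9) → index 7
j=10: u_10=41/48 ∈ [32/45, 8/9) → index 7
j=11: u_11=15/16 ∈ [14/15, 1) → index 11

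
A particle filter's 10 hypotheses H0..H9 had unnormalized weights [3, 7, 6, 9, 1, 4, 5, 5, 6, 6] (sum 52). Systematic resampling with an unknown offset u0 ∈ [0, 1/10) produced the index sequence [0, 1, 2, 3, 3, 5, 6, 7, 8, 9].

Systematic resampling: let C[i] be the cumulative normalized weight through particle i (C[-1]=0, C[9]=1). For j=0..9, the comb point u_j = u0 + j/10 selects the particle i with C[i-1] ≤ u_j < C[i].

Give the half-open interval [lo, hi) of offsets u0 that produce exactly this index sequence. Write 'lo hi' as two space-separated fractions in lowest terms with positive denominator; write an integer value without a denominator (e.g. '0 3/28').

C = [3/52, 5/26, 4/13, 25/52, 1/2, 15/26, 35/52, 10/13, 23/26, 1]
j=0 picked index 0: u0 ∈ [0, 3/52)
j=1 picked index 1: u0 ∈ [-11/260, 6/65)
j=2 picked index 2: u0 ∈ [-1/130, 7/65)
j=3 picked index 3: u0 ∈ [1/130, 47/260)
j=4 picked index 3: u0 ∈ [-6/65, 21/260)
j=5 picked index 5: u0 ∈ [0, 1/13)
j=6 picked index 6: u0 ∈ [-3/130, 19/260)
j=7 picked index 7: u0 ∈ [-7/260, 9/130)
j=8 picked index 8: u0 ∈ [-2/65, 11/130)
j=9 picked index 9: u0 ∈ [-1/65, 1/10)
intersection: [1/130, 3/52)

1/130 3/52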